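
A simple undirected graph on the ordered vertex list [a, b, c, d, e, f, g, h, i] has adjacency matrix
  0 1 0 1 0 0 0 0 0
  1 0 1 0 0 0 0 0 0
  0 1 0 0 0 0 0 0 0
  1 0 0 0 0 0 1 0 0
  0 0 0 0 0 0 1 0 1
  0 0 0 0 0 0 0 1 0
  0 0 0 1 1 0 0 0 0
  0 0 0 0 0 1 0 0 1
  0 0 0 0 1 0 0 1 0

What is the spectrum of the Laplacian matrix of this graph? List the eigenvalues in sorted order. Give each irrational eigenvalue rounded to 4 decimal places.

Each diagonal entry of L is the vertex degree and each off-diagonal entry is -1 where an edge is present, 0 otherwise; in the order [a, b, c, d, e, f, g, h, i] the diagonal is [2, 2, 1, 2, 2, 1, 2, 2, 2]. Diagonalising L (or applying a numerical eigensolver to the 9x9 matrix) gives the spectrum above. The single zero eigenvalue shows the graph is connected. The eigenvalues sum to 16, which equals trace(L) = 2|E|.

[0, 0.1206, 0.4679, 1, 1.6527, 2.3473, 3, 3.5321, 3.8794]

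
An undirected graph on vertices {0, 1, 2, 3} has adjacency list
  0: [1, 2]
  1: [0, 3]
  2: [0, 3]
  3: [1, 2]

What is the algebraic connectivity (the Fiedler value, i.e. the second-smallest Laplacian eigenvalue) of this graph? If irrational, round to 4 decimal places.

2

Each diagonal entry of L is the vertex degree and each off-diagonal entry is -1 where an edge is present, 0 otherwise; in the order [0, 1, 2, 3] the diagonal is [2, 2, 2, 2]. The sorted Laplacian eigenvalues are [0, 2, 2, 4]; the algebraic connectivity is the second entry, 2. The largest eigenvalue, 4, is at most the vertex count 4.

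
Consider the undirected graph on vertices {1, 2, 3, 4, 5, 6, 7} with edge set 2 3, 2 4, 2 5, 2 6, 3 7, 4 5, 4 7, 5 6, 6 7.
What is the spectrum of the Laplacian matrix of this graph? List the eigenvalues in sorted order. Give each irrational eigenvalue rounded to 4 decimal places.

[0, 0, 1.7857, 3, 3, 4.5392, 5.6751]

Reading degrees in the order [1, 2, 3, 4, 5, 6, 7] gives [0, 4, 2, 3, 3, 3, 3]; set D = diag(0, 4, 2, 3, 3, 3, 3) and form L = D - A. Diagonalising L (or applying a numerical eigensolver to the 7x7 matrix) gives the spectrum above. The 2 zero eigenvalues correspond to the 2 connected components. The eigenvalues sum to 18, which equals trace(L) = 2|E|.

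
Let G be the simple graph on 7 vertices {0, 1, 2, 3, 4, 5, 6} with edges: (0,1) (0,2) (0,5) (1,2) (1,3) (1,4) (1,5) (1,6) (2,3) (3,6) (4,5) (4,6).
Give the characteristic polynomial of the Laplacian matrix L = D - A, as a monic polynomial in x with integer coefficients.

x^7 - 24x^6 + 231x^5 - 1140x^4 + 3036x^3 - 4128x^2 + 2240x

Reading degrees in the order [0, 1, 2, 3, 4, 5, 6] gives [3, 6, 3, 3, 3, 3, 3]; set D = diag(3, 6, 3, 3, 3, 3, 3) and form L = D - A. The eigenvalues of L are [0, 2, 2, 4, 4, 5, 7]; the characteristic polynomial is the product of (x - lambda_i), which multiplies out to x^7 - 24x^6 + 231x^5 - 1140x^4 + 3036x^3 - 4128x^2 + 2240x. The constant term is 0 because L is singular (the all-ones vector lies in its kernel). The eigenvalues sum to 24, which equals trace(L) = 2|E|.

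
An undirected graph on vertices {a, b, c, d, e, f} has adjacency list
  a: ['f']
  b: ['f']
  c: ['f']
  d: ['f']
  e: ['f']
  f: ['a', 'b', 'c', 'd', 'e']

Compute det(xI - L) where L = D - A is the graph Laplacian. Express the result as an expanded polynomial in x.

x^6 - 10x^5 + 30x^4 - 40x^3 + 25x^2 - 6x

Reading degrees in the order [a, b, c, d, e, f] gives [1, 1, 1, 1, 1, 5]; set D = diag(1, 1, 1, 1, 1, 5) and form L = D - A. L has integer entries, so p(x) = det(xI - L) has integer coefficients. Expanding the determinant yields x^6 - 10x^5 + 30x^4 - 40x^3 + 25x^2 - 6x. The coefficient of x^5 equals -trace(L) = -10, matching the sum of degrees. The largest eigenvalue, 6, is at most the vertex count 6.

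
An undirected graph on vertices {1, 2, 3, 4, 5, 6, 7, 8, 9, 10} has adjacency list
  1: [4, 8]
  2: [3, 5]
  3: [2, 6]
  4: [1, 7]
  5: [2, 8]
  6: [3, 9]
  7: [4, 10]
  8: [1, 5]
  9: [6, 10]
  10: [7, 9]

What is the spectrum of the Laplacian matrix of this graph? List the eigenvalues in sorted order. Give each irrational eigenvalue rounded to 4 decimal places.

Reading degrees in the order [1, 2, 3, 4, 5, 6, 7, 8, 9, 10] gives [2, 2, 2, 2, 2, 2, 2, 2, 2, 2]; set D = diag(2, 2, 2, 2, 2, 2, 2, 2, 2, 2) and form L = D - A. Diagonalising L (or applying a numerical eigensolver to the 10x10 matrix) gives the spectrum above. The single zero eigenvalue shows the graph is connected. The largest eigenvalue, 4, is at most the vertex count 10.

[0, 0.3820, 0.3820, 1.3820, 1.3820, 2.6180, 2.6180, 3.6180, 3.6180, 4]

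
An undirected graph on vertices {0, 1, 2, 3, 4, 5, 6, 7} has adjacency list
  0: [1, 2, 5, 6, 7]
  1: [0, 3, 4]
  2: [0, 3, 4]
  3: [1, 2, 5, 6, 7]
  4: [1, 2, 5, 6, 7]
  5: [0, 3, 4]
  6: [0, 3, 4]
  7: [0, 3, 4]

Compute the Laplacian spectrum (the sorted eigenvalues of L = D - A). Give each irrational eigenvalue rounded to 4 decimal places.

[0, 3, 3, 3, 3, 5, 5, 8]

Each diagonal entry of L is the vertex degree and each off-diagonal entry is -1 where an edge is present, 0 otherwise; in the order [0, 1, 2, 3, 4, 5, 6, 7] the diagonal is [5, 3, 3, 5, 5, 3, 3, 3]. Since every row of L sums to 0, the all-ones vector is in the kernel and 0 is an eigenvalue.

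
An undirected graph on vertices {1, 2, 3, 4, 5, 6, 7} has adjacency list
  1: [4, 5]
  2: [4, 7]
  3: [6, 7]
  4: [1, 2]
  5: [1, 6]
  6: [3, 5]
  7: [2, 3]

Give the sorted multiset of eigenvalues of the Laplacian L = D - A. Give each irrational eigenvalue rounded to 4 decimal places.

With the vertex order [1, 2, 3, 4, 5, 6, 7], the degrees are [2, 2, 2, 2, 2, 2, 2], giving D = diag(2, 2, 2, 2, 2, 2, 2) and L = D - A. Diagonalising L (or applying a numerical eigensolver to the 7x7 matrix) gives the spectrum above. The single zero eigenvalue shows the graph is connected. The largest eigenvalue, 3.8019, is at most the vertex count 7.

[0, 0.7530, 0.7530, 2.4450, 2.4450, 3.8019, 3.8019]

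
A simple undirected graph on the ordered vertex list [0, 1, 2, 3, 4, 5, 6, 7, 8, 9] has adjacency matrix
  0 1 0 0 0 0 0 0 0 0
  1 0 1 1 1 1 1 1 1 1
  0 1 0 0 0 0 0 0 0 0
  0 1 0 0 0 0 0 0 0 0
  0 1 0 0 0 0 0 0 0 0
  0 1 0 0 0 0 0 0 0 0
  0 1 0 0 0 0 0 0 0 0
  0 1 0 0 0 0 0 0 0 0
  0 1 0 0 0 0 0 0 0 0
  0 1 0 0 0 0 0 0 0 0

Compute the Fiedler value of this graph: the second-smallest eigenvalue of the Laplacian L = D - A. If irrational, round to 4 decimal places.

1

Reading degrees in the order [0, 1, 2, 3, 4, 5, 6, 7, 8, 9] gives [1, 9, 1, 1, 1, 1, 1, 1, 1, 1]; set D = diag(1, 9, 1, 1, 1, 1, 1, 1, 1, 1) and form L = D - A. The sorted Laplacian eigenvalues are [0, 1, 1, 1, 1, 1, 1, 1, 1, 10]; the algebraic connectivity is the second entry, 1.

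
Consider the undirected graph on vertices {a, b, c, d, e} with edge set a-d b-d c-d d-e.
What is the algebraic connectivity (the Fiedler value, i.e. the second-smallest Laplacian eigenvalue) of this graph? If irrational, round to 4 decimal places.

With the vertex order [a, b, c, d, e], the degrees are [1, 1, 1, 4, 1], giving D = diag(1, 1, 1, 4, 1) and L = D - A. The smallest Laplacian eigenvalue is always 0. The next one, lambda_2 = 1, measures how hard the graph is to disconnect: larger values mean better connectivity. By the matrix-tree theorem the graph has (1/5) * product of the nonzero eigenvalues = 1 spanning tree.

1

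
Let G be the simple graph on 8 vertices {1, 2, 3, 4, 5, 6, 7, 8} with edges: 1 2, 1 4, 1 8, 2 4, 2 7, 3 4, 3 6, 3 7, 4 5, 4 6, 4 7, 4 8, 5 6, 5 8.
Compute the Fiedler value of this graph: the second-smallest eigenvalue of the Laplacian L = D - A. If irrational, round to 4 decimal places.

1.7530

With the vertex order [1, 2, 3, 4, 5, 6, 7, 8], the degrees are [3, 3, 3, 7, 3, 3, 3, 3], giving D = diag(3, 3, 3, 7, 3, 3, 3, 3) and L = D - A. The smallest Laplacian eigenvalue is always 0. The next one, lambda_2 = 1.7530, measures how hard the graph is to disconnect: larger values mean better connectivity. There is one zero in the spectrum, matching the 1 component.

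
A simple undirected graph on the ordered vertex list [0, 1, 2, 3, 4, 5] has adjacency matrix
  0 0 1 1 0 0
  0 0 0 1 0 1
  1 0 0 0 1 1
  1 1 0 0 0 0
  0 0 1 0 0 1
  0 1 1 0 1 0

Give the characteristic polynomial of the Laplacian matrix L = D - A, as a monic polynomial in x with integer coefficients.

Reading degrees in the order [0, 1, 2, 3, 4, 5] gives [2, 2, 3, 2, 2, 3]; set D = diag(2, 2, 3, 2, 2, 3) and form L = D - A. L has integer entries, so p(x) = det(xI - L) has integer coefficients. Expanding the determinant yields x^6 - 14x^5 + 74x^4 - 182x^3 + 205x^2 - 84x. The coefficient of x^5 equals -trace(L) = -14, matching the sum of degrees. There is one zero in the spectrum, matching the 1 component.

x^6 - 14x^5 + 74x^4 - 182x^3 + 205x^2 - 84x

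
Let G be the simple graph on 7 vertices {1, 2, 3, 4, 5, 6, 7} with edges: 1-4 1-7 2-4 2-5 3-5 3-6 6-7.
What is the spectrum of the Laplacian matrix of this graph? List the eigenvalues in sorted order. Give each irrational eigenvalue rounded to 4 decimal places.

Reading degrees in the order [1, 2, 3, 4, 5, 6, 7] gives [2, 2, 2, 2, 2, 2, 2]; set D = diag(2, 2, 2, 2, 2, 2, 2) and form L = D - A. Since every row of L sums to 0, the all-ones vector is in the kernel and 0 is an eigenvalue. The eigenvalues sum to 14, which equals trace(L) = 2|E|.

[0, 0.7530, 0.7530, 2.4450, 2.4450, 3.8019, 3.8019]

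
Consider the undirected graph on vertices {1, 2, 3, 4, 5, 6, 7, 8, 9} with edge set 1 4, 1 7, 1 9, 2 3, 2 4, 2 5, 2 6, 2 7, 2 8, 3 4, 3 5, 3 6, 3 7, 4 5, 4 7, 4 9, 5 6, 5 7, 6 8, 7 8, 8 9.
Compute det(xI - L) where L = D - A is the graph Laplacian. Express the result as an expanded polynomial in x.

Reading degrees in the order [1, 2, 3, 4, 5, 6, 7, 8, 9] gives [3, 6, 5, 6, 5, 4, 6, 4, 3]; set D = diag(3, 6, 5, 6, 5, 4, 6, 4, 3) and form L = D - A. L has integer entries, so p(x) = det(xI - L) has integer coefficients. Expanding the determinant yields x^9 - 42x^8 + 757x^7 - 7632x^6 + 46962x^5 - 180074x^4 + 418667x^3 - 537078x^2 + 289224x. The coefficient of x^8 equals -trace(L) = -42, matching the sum of degrees.

x^9 - 42x^8 + 757x^7 - 7632x^6 + 46962x^5 - 180074x^4 + 418667x^3 - 537078x^2 + 289224x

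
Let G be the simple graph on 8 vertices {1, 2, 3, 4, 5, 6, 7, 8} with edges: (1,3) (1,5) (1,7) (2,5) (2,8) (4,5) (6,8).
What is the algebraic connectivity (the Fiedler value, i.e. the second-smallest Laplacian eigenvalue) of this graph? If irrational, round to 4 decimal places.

Each diagonal entry of L is the vertex degree and each off-diagonal entry is -1 where an edge is present, 0 otherwise; in the order [1, 2, 3, 4, 5, 6, 7, 8] the diagonal is [3, 2, 1, 1, 3, 1, 1, 2]. The sorted Laplacian eigenvalues are [0, 0.2243, 0.5858, 1, 1.4108, 2.7237, 3.4142, 4.6412]; the algebraic connectivity is the second entry, 0.2243. The eigenvalues sum to 14, which equals trace(L) = 2|E|. By the matrix-tree theorem the graph has (1/8) * product of the nonzero eigenvalues = 1 spanning tree.

0.2243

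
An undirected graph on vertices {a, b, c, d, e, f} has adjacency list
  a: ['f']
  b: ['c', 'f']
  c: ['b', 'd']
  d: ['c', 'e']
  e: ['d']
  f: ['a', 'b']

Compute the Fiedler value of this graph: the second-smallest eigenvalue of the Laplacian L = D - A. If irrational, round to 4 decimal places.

0.2679

Reading degrees in the order [a, b, c, d, e, f] gives [1, 2, 2, 2, 1, 2]; set D = diag(1, 2, 2, 2, 1, 2) and form L = D - A. The sorted Laplacian eigenvalues are [0, 0.2679, 1, 2, 3, 3.7321]; the algebraic connectivity is the second entry, 0.2679.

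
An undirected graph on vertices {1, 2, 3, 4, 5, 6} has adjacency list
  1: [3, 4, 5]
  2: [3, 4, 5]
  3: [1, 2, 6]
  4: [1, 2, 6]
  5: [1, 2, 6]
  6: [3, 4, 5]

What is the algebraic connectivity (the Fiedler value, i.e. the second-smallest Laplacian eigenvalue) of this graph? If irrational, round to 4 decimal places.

Reading degrees in the order [1, 2, 3, 4, 5, 6] gives [3, 3, 3, 3, 3, 3]; set D = diag(3, 3, 3, 3, 3, 3) and form L = D - A. The smallest Laplacian eigenvalue is always 0. The next one, lambda_2 = 3, measures how hard the graph is to disconnect: larger values mean better connectivity. The eigenvalues sum to 18, which equals trace(L) = 2|E|.

3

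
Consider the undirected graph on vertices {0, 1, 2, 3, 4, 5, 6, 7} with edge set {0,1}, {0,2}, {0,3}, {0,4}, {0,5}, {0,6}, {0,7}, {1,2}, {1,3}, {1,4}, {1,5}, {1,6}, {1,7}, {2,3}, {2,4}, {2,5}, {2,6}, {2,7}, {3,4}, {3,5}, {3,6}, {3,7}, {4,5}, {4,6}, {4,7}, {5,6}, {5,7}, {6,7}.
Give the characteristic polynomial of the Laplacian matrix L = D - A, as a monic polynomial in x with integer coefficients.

x^8 - 56x^7 + 1344x^6 - 17920x^5 + 143360x^4 - 688128x^3 + 1835008x^2 - 2097152x

Reading degrees in the order [0, 1, 2, 3, 4, 5, 6, 7] gives [7, 7, 7, 7, 7, 7, 7, 7]; set D = diag(7, 7, 7, 7, 7, 7, 7, 7) and form L = D - A. Computing det(xI - L) by cofactor expansion (or equivalently via sum-over-permutations) gives x^8 - 56x^7 + 1344x^6 - 17920x^5 + 143360x^4 - 688128x^3 + 1835008x^2 - 2097152x. The coefficient of x^7 equals -trace(L) = -56, matching the sum of degrees.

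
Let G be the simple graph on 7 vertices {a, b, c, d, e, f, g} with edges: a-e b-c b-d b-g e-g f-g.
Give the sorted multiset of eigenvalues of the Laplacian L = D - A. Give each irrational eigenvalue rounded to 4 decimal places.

[0, 0.3217, 0.6802, 1, 2.1397, 3.2297, 4.6287]

Reading degrees in the order [a, b, c, d, e, f, g] gives [1, 3, 1, 1, 2, 1, 3]; set D = diag(1, 3, 1, 1, 2, 1, 3) and form L = D - A. L is symmetric positive semidefinite, so every eigenvalue is real and nonnegative. The single zero eigenvalue shows the graph is connected.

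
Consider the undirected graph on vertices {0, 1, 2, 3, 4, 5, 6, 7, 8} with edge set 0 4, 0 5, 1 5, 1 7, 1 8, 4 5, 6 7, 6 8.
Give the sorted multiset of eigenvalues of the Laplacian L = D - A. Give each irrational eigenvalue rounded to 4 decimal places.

[0, 0, 0, 0.3588, 2, 2.2763, 3, 3.5892, 4.7757]

Each diagonal entry of L is the vertex degree and each off-diagonal entry is -1 where an edge is present, 0 otherwise; in the order [0, 1, 2, 3, 4, 5, 6, 7, 8] the diagonal is [2, 3, 0, 0, 2, 3, 2, 2, 2]. L is symmetric positive semidefinite, so every eigenvalue is real and nonnegative. The 3 zero eigenvalues correspond to the 3 connected components. There are 3 zeros in the spectrum, matching the 3 components.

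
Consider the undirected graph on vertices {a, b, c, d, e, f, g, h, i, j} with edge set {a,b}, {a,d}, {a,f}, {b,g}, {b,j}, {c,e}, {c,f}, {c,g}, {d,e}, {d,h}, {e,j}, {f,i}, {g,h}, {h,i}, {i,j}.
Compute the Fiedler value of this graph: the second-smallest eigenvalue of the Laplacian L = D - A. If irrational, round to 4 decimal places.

With the vertex order [a, b, c, d, e, f, g, h, i, j], the degrees are [3, 3, 3, 3, 3, 3, 3, 3, 3, 3], giving D = diag(3, 3, 3, 3, 3, 3, 3, 3, 3, 3) and L = D - A. The smallest Laplacian eigenvalue is always 0. The next one, lambda_2 = 2, measures how hard the graph is to disconnect: larger values mean better connectivity. By the matrix-tree theorem the graph has (1/10) * product of the nonzero eigenvalues = 2000 spanning trees.

2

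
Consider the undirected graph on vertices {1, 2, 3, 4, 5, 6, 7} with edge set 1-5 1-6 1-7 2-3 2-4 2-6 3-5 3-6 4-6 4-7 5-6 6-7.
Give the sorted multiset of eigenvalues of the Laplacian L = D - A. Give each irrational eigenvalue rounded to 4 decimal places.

[0, 2, 2, 4, 4, 5, 7]

With the vertex order [1, 2, 3, 4, 5, 6, 7], the degrees are [3, 3, 3, 3, 3, 6, 3], giving D = diag(3, 3, 3, 3, 3, 6, 3) and L = D - A. L is symmetric positive semidefinite, so every eigenvalue is real and nonnegative. The eigenvalues sum to 24, which equals trace(L) = 2|E|.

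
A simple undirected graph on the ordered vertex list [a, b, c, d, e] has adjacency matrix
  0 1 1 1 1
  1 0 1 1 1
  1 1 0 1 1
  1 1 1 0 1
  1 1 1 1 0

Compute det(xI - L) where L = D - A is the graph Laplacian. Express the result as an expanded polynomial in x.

With the vertex order [a, b, c, d, e], the degrees are [4, 4, 4, 4, 4], giving D = diag(4, 4, 4, 4, 4) and L = D - A. The eigenvalues of L are [0, 5, 5, 5, 5]; the characteristic polynomial is the product of (x - lambda_i), which multiplies out to x^5 - 20x^4 + 150x^3 - 500x^2 + 625x. The coefficient of x^4 equals -trace(L) = -20, matching the sum of degrees. There is one zero in the spectrum, matching the 1 component.

x^5 - 20x^4 + 150x^3 - 500x^2 + 625x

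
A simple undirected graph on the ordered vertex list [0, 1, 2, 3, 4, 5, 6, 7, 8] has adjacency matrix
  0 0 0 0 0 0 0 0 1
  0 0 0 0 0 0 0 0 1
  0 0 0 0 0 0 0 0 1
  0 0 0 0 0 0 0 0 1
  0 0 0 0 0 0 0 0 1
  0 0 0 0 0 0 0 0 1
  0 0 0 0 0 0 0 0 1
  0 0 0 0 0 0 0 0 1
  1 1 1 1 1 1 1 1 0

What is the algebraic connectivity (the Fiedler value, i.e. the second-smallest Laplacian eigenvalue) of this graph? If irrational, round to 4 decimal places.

Reading degrees in the order [0, 1, 2, 3, 4, 5, 6, 7, 8] gives [1, 1, 1, 1, 1, 1, 1, 1, 8]; set D = diag(1, 1, 1, 1, 1, 1, 1, 1, 8) and form L = D - A. Computing the eigenvalues of L and sorting gives [0, 1, 1, 1, 1, 1, 1, 1, 9]. The Fiedler value lambda_2 = 1 is strictly positive, so the graph is connected.

1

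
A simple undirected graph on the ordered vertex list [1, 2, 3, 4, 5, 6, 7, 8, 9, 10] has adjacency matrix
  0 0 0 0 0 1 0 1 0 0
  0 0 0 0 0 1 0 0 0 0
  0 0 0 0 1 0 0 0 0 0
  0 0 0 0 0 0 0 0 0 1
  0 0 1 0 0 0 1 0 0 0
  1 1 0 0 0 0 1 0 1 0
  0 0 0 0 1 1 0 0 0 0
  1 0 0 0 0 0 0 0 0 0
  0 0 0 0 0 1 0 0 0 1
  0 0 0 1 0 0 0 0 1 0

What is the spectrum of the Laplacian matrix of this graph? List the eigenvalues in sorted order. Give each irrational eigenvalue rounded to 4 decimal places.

[0, 0.1981, 0.2937, 0.6603, 1.3427, 1.5550, 2.3831, 3.0686, 3.2470, 5.2516]

Reading degrees in the order [1, 2, 3, 4, 5, 6, 7, 8, 9, 10] gives [2, 1, 1, 1, 2, 4, 2, 1, 2, 2]; set D = diag(2, 1, 1, 1, 2, 4, 2, 1, 2, 2) and form L = D - A. L is symmetric positive semidefinite, so every eigenvalue is real and nonnegative. The largest eigenvalue, 5.2516, is at most the vertex count 10.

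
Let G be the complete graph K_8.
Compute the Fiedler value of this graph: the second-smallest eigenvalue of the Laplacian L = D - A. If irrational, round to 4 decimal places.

The graph has 8 vertices and degree multiset [7, 7, 7, 7, 7, 7, 7, 7]; D is the diagonal matrix of degrees and L = D - A. The smallest Laplacian eigenvalue is always 0. The next one, lambda_2 = 8, measures how hard the graph is to disconnect: larger values mean better connectivity. The eigenvalues sum to 56, which equals trace(L) = 2|E|. There is one zero in the spectrum, matching the 1 component.

8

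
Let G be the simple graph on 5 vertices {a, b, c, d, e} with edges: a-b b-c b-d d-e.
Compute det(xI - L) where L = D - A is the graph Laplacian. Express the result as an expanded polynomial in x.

x^5 - 8x^4 + 20x^3 - 18x^2 + 5x

Each diagonal entry of L is the vertex degree and each off-diagonal entry is -1 where an edge is present, 0 otherwise; in the order [a, b, c, d, e] the diagonal is [1, 3, 1, 2, 1]. L has integer entries, so p(x) = det(xI - L) has integer coefficients. Expanding the determinant yields x^5 - 8x^4 + 20x^3 - 18x^2 + 5x. Since p(0) = det(-L) = 0, x divides p(x). The largest eigenvalue, 4.1701, is at most the vertex count 5.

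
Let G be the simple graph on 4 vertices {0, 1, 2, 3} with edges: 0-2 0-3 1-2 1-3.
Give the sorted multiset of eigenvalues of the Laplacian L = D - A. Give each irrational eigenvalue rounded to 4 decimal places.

[0, 2, 2, 4]

With the vertex order [0, 1, 2, 3], the degrees are [2, 2, 2, 2], giving D = diag(2, 2, 2, 2) and L = D - A. The multiplicity of 0 as a Laplacian eigenvalue equals the number of connected components. By the matrix-tree theorem the graph has (1/4) * product of the nonzero eigenvalues = 4 spanning trees. The eigenvalues sum to 8, which equals trace(L) = 2|E|.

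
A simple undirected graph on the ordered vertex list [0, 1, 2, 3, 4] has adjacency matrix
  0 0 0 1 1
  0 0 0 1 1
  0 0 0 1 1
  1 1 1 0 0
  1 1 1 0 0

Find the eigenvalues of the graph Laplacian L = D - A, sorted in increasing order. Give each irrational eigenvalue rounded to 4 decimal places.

[0, 2, 2, 3, 5]

With the vertex order [0, 1, 2, 3, 4], the degrees are [2, 2, 2, 3, 3], giving D = diag(2, 2, 2, 3, 3) and L = D - A. The multiplicity of 0 as a Laplacian eigenvalue equals the number of connected components. The eigenvalues sum to 12, which equals trace(L) = 2|E|.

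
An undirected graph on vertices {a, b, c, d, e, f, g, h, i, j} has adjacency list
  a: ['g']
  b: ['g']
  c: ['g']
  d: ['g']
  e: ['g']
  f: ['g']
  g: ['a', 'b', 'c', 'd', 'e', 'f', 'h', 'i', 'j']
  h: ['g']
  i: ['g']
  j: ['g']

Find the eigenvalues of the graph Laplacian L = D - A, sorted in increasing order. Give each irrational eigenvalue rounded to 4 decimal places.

With the vertex order [a, b, c, d, e, f, g, h, i, j], the degrees are [1, 1, 1, 1, 1, 1, 9, 1, 1, 1], giving D = diag(1, 1, 1, 1, 1, 1, 9, 1, 1, 1) and L = D - A. Diagonalising L (or applying a numerical eigensolver to the 10x10 matrix) gives the spectrum above.

[0, 1, 1, 1, 1, 1, 1, 1, 1, 10]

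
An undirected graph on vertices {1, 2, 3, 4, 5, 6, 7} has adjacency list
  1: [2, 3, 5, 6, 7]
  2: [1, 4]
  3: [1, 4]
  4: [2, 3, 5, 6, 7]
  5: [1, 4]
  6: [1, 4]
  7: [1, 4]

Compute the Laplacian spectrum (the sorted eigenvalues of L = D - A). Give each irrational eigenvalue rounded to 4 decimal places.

[0, 2, 2, 2, 2, 5, 7]

Reading degrees in the order [1, 2, 3, 4, 5, 6, 7] gives [5, 2, 2, 5, 2, 2, 2]; set D = diag(5, 2, 2, 5, 2, 2, 2) and form L = D - A. L is symmetric positive semidefinite, so every eigenvalue is real and nonnegative. The single zero eigenvalue shows the graph is connected. There is one zero in the spectrum, matching the 1 component.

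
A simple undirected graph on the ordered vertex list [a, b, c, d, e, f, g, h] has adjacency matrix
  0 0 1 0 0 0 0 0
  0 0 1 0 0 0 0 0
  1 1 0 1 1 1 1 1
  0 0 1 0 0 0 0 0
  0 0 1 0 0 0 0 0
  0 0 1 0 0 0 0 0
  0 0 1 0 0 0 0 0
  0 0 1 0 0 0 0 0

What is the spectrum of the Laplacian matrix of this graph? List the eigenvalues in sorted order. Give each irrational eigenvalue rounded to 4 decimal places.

[0, 1, 1, 1, 1, 1, 1, 8]

Reading degrees in the order [a, b, c, d, e, f, g, h] gives [1, 1, 7, 1, 1, 1, 1, 1]; set D = diag(1, 1, 7, 1, 1, 1, 1, 1) and form L = D - A. Diagonalising L (or applying a numerical eigensolver to the 8x8 matrix) gives the spectrum above. The single zero eigenvalue shows the graph is connected. The eigenvalues sum to 14, which equals trace(L) = 2|E|. The largest eigenvalue, 8, is at most the vertex count 8.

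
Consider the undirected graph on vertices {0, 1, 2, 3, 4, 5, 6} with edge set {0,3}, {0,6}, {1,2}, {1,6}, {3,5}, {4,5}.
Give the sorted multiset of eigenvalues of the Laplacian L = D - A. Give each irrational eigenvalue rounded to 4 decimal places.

[0, 0.1981, 0.7530, 1.5550, 2.4450, 3.2470, 3.8019]

Reading degrees in the order [0, 1, 2, 3, 4, 5, 6] gives [2, 2, 1, 2, 1, 2, 2]; set D = diag(2, 2, 1, 2, 1, 2, 2) and form L = D - A. L is symmetric positive semidefinite, so every eigenvalue is real and nonnegative. The largest eigenvalue, 3.8019, is at most the vertex count 7. The eigenvalues sum to 12, which equals trace(L) = 2|E|.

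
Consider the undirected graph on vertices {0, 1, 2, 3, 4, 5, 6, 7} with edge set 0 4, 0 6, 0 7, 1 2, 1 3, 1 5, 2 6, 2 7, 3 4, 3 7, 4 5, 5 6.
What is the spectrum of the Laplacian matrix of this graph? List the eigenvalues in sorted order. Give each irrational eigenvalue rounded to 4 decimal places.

[0, 2, 2, 2, 4, 4, 4, 6]

Reading degrees in the order [0, 1, 2, 3, 4, 5, 6, 7] gives [3, 3, 3, 3, 3, 3, 3, 3]; set D = diag(3, 3, 3, 3, 3, 3, 3, 3) and form L = D - A. The multiplicity of 0 as a Laplacian eigenvalue equals the number of connected components. The largest eigenvalue, 6, is at most the vertex count 8.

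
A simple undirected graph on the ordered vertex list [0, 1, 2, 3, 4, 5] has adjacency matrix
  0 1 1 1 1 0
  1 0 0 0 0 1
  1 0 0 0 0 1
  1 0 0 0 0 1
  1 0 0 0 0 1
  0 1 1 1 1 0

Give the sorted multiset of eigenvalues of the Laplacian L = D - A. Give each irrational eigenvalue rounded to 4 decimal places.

[0, 2, 2, 2, 4, 6]

Each diagonal entry of L is the vertex degree and each off-diagonal entry is -1 where an edge is present, 0 otherwise; in the order [0, 1, 2, 3, 4, 5] the diagonal is [4, 2, 2, 2, 2, 4]. The multiplicity of 0 as a Laplacian eigenvalue equals the number of connected components. There is one zero in the spectrum, matching the 1 component. The largest eigenvalue, 6, is at most the vertex count 6.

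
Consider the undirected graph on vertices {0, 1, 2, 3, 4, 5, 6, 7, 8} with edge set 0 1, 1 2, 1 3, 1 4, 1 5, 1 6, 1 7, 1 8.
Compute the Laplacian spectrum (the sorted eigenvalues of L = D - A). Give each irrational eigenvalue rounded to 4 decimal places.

[0, 1, 1, 1, 1, 1, 1, 1, 9]

Reading degrees in the order [0, 1, 2, 3, 4, 5, 6, 7, 8] gives [1, 8, 1, 1, 1, 1, 1, 1, 1]; set D = diag(1, 8, 1, 1, 1, 1, 1, 1, 1) and form L = D - A. The multiplicity of 0 as a Laplacian eigenvalue equals the number of connected components. The eigenvalues sum to 16, which equals trace(L) = 2|E|.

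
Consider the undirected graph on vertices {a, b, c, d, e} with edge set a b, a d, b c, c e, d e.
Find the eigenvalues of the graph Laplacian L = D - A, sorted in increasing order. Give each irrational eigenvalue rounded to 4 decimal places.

[0, 1.3820, 1.3820, 3.6180, 3.6180]

Each diagonal entry of L is the vertex degree and each off-diagonal entry is -1 where an edge is present, 0 otherwise; in the order [a, b, c, d, e] the diagonal is [2, 2, 2, 2, 2]. Diagonalising L (or applying a numerical eigensolver to the 5x5 matrix) gives the spectrum above. The single zero eigenvalue shows the graph is connected. The eigenvalues sum to 10, which equals trace(L) = 2|E|.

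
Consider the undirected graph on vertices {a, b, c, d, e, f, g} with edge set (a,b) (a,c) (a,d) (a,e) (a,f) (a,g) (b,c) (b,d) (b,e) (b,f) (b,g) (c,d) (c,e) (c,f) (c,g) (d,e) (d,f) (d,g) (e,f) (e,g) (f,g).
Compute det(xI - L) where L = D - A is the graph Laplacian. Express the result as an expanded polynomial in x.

x^7 - 42x^6 + 735x^5 - 6860x^4 + 36015x^3 - 100842x^2 + 117649x

Each diagonal entry of L is the vertex degree and each off-diagonal entry is -1 where an edge is present, 0 otherwise; in the order [a, b, c, d, e, f, g] the diagonal is [6, 6, 6, 6, 6, 6, 6]. L has integer entries, so p(x) = det(xI - L) has integer coefficients. Expanding the determinant yields x^7 - 42x^6 + 735x^5 - 6860x^4 + 36015x^3 - 100842x^2 + 117649x. Since p(0) = det(-L) = 0, x divides p(x).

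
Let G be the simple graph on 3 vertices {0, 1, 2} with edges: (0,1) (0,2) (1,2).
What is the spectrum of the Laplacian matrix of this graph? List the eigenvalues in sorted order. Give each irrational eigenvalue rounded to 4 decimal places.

[0, 3, 3]

Each diagonal entry of L is the vertex degree and each off-diagonal entry is -1 where an edge is present, 0 otherwise; in the order [0, 1, 2] the diagonal is [2, 2, 2]. Diagonalising L (or applying a numerical eigensolver to the 3x3 matrix) gives the spectrum above. By the matrix-tree theorem the graph has (1/3) * product of the nonzero eigenvalues = 3 spanning trees.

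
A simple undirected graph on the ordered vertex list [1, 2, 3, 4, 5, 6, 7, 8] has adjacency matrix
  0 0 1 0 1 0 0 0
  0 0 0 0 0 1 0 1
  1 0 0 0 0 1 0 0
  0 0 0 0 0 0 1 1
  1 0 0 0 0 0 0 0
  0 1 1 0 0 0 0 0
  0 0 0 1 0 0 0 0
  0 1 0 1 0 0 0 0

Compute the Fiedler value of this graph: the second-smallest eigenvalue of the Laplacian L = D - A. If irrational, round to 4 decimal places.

0.1522

Reading degrees in the order [1, 2, 3, 4, 5, 6, 7, 8] gives [2, 2, 2, 2, 1, 2, 1, 2]; set D = diag(2, 2, 2, 2, 1, 2, 1, 2) and form L = D - A. The sorted Laplacian eigenvalues are [0, 0.1522, 0.5858, 1.2346, 2, 2.7654, 3.4142, 3.8478]; the algebraic connectivity is the second entry, 0.1522. There is one zero in the spectrum, matching the 1 component.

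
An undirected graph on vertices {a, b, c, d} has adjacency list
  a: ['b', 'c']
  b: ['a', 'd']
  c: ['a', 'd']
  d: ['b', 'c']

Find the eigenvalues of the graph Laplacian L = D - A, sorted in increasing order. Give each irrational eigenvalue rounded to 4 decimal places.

[0, 2, 2, 4]

Each diagonal entry of L is the vertex degree and each off-diagonal entry is -1 where an edge is present, 0 otherwise; in the order [a, b, c, d] the diagonal is [2, 2, 2, 2]. Diagonalising L (or applying a numerical eigensolver to the 4x4 matrix) gives the spectrum above. The eigenvalues sum to 8, which equals trace(L) = 2|E|.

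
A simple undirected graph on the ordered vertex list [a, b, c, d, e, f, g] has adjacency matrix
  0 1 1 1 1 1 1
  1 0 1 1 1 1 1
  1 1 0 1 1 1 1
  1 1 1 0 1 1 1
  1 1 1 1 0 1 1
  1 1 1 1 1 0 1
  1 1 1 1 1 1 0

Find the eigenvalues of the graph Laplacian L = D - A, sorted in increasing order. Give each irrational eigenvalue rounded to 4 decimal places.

[0, 7, 7, 7, 7, 7, 7]

Reading degrees in the order [a, b, c, d, e, f, g] gives [6, 6, 6, 6, 6, 6, 6]; set D = diag(6, 6, 6, 6, 6, 6, 6) and form L = D - A. The multiplicity of 0 as a Laplacian eigenvalue equals the number of connected components. The single zero eigenvalue shows the graph is connected. The largest eigenvalue, 7, is at most the vertex count 7. By the matrix-tree theorem the graph has (1/7) * product of the nonzero eigenvalues = 16807 spanning trees.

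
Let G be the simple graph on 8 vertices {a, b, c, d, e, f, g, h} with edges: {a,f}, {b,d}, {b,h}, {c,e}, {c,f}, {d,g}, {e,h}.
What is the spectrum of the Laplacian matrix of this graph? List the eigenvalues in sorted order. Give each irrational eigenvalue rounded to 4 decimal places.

[0, 0.1522, 0.5858, 1.2346, 2, 2.7654, 3.4142, 3.8478]

Each diagonal entry of L is the vertex degree and each off-diagonal entry is -1 where an edge is present, 0 otherwise; in the order [a, b, c, d, e, f, g, h] the diagonal is [1, 2, 2, 2, 2, 2, 1, 2]. Since every row of L sums to 0, the all-ones vector is in the kernel and 0 is an eigenvalue.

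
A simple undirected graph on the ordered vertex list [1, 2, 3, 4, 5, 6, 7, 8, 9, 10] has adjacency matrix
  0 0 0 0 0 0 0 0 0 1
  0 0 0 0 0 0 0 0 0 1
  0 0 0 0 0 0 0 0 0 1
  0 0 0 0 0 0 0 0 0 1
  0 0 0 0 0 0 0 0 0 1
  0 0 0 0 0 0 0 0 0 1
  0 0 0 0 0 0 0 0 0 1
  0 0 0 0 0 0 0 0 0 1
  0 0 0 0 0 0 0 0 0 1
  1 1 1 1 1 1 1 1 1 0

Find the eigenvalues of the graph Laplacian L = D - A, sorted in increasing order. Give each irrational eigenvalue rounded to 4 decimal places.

[0, 1, 1, 1, 1, 1, 1, 1, 1, 10]

Reading degrees in the order [1, 2, 3, 4, 5, 6, 7, 8, 9, 10] gives [1, 1, 1, 1, 1, 1, 1, 1, 1, 9]; set D = diag(1, 1, 1, 1, 1, 1, 1, 1, 1, 9) and form L = D - A. Diagonalising L (or applying a numerical eigensolver to the 10x10 matrix) gives the spectrum above. By the matrix-tree theorem the graph has (1/10) * product of the nonzero eigenvalues = 1 spanning tree.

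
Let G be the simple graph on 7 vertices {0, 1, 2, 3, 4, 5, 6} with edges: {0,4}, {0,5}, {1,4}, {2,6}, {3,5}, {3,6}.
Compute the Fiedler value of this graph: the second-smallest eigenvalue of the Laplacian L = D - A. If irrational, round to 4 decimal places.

0.1981

With the vertex order [0, 1, 2, 3, 4, 5, 6], the degrees are [2, 1, 1, 2, 2, 2, 2], giving D = diag(2, 1, 1, 2, 2, 2, 2) and L = D - A. The smallest Laplacian eigenvalue is always 0. The next one, lambda_2 = 0.1981, measures how hard the graph is to disconnect: larger values mean better connectivity. The largest eigenvalue, 3.8019, is at most the vertex count 7. By the matrix-tree theorem the graph has (1/7) * product of the nonzero eigenvalues = 1 spanning tree.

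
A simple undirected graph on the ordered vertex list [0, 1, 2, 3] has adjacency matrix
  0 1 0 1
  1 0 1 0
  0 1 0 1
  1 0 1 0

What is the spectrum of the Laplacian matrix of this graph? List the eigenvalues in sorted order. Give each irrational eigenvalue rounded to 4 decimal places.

Each diagonal entry of L is the vertex degree and each off-diagonal entry is -1 where an edge is present, 0 otherwise; in the order [0, 1, 2, 3] the diagonal is [2, 2, 2, 2]. L is symmetric positive semidefinite, so every eigenvalue is real and nonnegative. The single zero eigenvalue shows the graph is connected. The largest eigenvalue, 4, is at most the vertex count 4. The eigenvalues sum to 8, which equals trace(L) = 2|E|.

[0, 2, 2, 4]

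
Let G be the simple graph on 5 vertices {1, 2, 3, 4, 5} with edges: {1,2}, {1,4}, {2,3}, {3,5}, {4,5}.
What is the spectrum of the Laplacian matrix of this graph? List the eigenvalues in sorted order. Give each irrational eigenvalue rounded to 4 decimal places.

[0, 1.3820, 1.3820, 3.6180, 3.6180]

Reading degrees in the order [1, 2, 3, 4, 5] gives [2, 2, 2, 2, 2]; set D = diag(2, 2, 2, 2, 2) and form L = D - A. Since every row of L sums to 0, the all-ones vector is in the kernel and 0 is an eigenvalue. The single zero eigenvalue shows the graph is connected. The eigenvalues sum to 10, which equals trace(L) = 2|E|.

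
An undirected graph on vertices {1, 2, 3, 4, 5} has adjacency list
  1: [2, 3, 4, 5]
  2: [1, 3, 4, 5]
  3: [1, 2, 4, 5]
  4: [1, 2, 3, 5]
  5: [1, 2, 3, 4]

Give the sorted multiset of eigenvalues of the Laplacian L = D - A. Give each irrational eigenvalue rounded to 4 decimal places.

Reading degrees in the order [1, 2, 3, 4, 5] gives [4, 4, 4, 4, 4]; set D = diag(4, 4, 4, 4, 4) and form L = D - A. Since every row of L sums to 0, the all-ones vector is in the kernel and 0 is an eigenvalue. The single zero eigenvalue shows the graph is connected. The largest eigenvalue, 5, is at most the vertex count 5.

[0, 5, 5, 5, 5]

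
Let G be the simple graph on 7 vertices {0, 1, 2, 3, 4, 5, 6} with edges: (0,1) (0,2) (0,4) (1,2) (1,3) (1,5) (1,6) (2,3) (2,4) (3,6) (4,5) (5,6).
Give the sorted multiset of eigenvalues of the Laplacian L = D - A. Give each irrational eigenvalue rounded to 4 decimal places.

With the vertex order [0, 1, 2, 3, 4, 5, 6], the degrees are [3, 5, 4, 3, 3, 3, 3], giving D = diag(3, 5, 4, 3, 3, 3, 3) and L = D - A. Diagonalising L (or applying a numerical eigensolver to the 7x7 matrix) gives the spectrum above. The single zero eigenvalue shows the graph is connected. The largest eigenvalue, 6.3061, is at most the vertex count 7. By the matrix-tree theorem the graph has (1/7) * product of the nonzero eigenvalues = 353 spanning trees.

[0, 1.8224, 2.4736, 3.7652, 4.4833, 5.1495, 6.3061]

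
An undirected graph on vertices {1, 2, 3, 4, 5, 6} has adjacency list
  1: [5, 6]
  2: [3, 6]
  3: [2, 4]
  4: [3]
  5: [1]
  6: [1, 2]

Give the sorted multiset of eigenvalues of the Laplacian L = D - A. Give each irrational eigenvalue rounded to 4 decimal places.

With the vertex order [1, 2, 3, 4, 5, 6], the degrees are [2, 2, 2, 1, 1, 2], giving D = diag(2, 2, 2, 1, 1, 2) and L = D - A. The multiplicity of 0 as a Laplacian eigenvalue equals the number of connected components. The single zero eigenvalue shows the graph is connected.

[0, 0.2679, 1, 2, 3, 3.7321]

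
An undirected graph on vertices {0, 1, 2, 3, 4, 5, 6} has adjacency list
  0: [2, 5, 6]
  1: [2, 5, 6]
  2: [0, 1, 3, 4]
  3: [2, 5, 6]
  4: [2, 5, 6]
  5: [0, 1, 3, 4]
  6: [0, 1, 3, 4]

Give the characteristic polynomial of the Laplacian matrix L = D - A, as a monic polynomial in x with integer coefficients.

Reading degrees in the order [0, 1, 2, 3, 4, 5, 6] gives [3, 3, 4, 3, 3, 4, 4]; set D = diag(3, 3, 4, 3, 3, 4, 4) and form L = D - A. The eigenvalues of L are [0, 3, 3, 3, 4, 4, 7]; the characteristic polynomial is the product of (x - lambda_i), which multiplies out to x^7 - 24x^6 + 234x^5 - 1192x^4 + 3357x^3 - 4968x^2 + 3024x. The coefficient of x^6 equals -trace(L) = -24, matching the sum of degrees. The largest eigenvalue, 7, is at most the vertex count 7.

x^7 - 24x^6 + 234x^5 - 1192x^4 + 3357x^3 - 4968x^2 + 3024x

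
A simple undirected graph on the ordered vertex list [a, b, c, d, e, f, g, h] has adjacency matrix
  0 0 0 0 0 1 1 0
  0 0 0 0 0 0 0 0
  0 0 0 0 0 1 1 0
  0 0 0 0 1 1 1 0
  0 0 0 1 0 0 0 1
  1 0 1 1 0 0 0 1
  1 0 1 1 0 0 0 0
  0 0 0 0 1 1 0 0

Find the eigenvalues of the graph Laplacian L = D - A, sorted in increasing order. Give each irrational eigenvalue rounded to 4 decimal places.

[0, 0, 0.9728, 2, 2.2290, 3.3370, 3.6835, 5.7777]

Reading degrees in the order [a, b, c, d, e, f, g, h] gives [2, 0, 2, 3, 2, 4, 3, 2]; set D = diag(2, 0, 2, 3, 2, 4, 3, 2) and form L = D - A. L is symmetric positive semidefinite, so every eigenvalue is real and nonnegative. The 2 zero eigenvalues correspond to the 2 connected components. The largest eigenvalue, 5.7777, is at most the vertex count 8. There are 2 zeros in the spectrum, matching the 2 components.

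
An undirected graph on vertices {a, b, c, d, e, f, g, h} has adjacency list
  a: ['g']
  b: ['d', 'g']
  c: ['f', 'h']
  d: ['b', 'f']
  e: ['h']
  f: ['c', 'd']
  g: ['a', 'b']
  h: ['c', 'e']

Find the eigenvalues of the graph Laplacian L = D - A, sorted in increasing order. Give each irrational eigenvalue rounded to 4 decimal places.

Reading degrees in the order [a, b, c, d, e, f, g, h] gives [1, 2, 2, 2, 1, 2, 2, 2]; set D = diag(1, 2, 2, 2, 1, 2, 2, 2) and form L = D - A. The multiplicity of 0 as a Laplacian eigenvalue equals the number of connected components. The eigenvalues sum to 14, which equals trace(L) = 2|E|.

[0, 0.1522, 0.5858, 1.2346, 2, 2.7654, 3.4142, 3.8478]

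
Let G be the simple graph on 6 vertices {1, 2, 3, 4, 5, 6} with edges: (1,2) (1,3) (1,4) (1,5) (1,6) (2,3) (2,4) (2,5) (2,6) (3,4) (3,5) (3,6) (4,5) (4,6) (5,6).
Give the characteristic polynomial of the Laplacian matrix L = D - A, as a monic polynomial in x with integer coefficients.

Each diagonal entry of L is the vertex degree and each off-diagonal entry is -1 where an edge is present, 0 otherwise; in the order [1, 2, 3, 4, 5, 6] the diagonal is [5, 5, 5, 5, 5, 5]. The eigenvalues of L are [0, 6, 6, 6, 6, 6]; the characteristic polynomial is the product of (x - lambda_i), which multiplies out to x^6 - 30x^5 + 360x^4 - 2160x^3 + 6480x^2 - 7776x. The constant term is 0 because L is singular (the all-ones vector lies in its kernel). The largest eigenvalue, 6, is at most the vertex count 6. There is one zero in the spectrum, matching the 1 component.

x^6 - 30x^5 + 360x^4 - 2160x^3 + 6480x^2 - 7776x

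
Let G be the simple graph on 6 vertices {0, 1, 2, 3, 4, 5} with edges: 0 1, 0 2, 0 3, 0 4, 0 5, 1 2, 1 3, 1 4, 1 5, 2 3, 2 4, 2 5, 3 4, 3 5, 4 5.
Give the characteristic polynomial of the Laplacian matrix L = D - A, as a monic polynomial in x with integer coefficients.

Reading degrees in the order [0, 1, 2, 3, 4, 5] gives [5, 5, 5, 5, 5, 5]; set D = diag(5, 5, 5, 5, 5, 5) and form L = D - A. The eigenvalues of L are [0, 6, 6, 6, 6, 6]; the characteristic polynomial is the product of (x - lambda_i), which multiplies out to x^6 - 30x^5 + 360x^4 - 2160x^3 + 6480x^2 - 7776x. Since p(0) = det(-L) = 0, x divides p(x). The eigenvalues sum to 30, which equals trace(L) = 2|E|. By the matrix-tree theorem the graph has (1/6) * product of the nonzero eigenvalues = 1296 spanning trees.

x^6 - 30x^5 + 360x^4 - 2160x^3 + 6480x^2 - 7776x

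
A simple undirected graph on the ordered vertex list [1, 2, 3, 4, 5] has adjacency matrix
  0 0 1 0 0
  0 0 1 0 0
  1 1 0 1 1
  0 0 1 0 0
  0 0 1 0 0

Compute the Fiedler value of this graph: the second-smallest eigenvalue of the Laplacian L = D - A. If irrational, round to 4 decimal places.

1

Reading degrees in the order [1, 2, 3, 4, 5] gives [1, 1, 4, 1, 1]; set D = diag(1, 1, 4, 1, 1) and form L = D - A. Computing the eigenvalues of L and sorting gives [0, 1, 1, 1, 5]. The Fiedler value lambda_2 = 1 is strictly positive, so the graph is connected. The eigenvalues sum to 8, which equals trace(L) = 2|E|.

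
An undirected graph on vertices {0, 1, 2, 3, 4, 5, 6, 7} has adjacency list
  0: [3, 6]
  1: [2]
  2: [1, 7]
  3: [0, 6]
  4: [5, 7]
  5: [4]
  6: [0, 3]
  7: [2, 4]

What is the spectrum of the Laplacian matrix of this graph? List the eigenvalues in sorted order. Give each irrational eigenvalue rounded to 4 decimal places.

[0, 0, 0.3820, 1.3820, 2.6180, 3, 3, 3.6180]

Each diagonal entry of L is the vertex degree and each off-diagonal entry is -1 where an edge is present, 0 otherwise; in the order [0, 1, 2, 3, 4, 5, 6, 7] the diagonal is [2, 1, 2, 2, 2, 1, 2, 2]. The multiplicity of 0 as a Laplacian eigenvalue equals the number of connected components. The 2 zero eigenvalues correspond to the 2 connected components. There are 2 zeros in the spectrum, matching the 2 components.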